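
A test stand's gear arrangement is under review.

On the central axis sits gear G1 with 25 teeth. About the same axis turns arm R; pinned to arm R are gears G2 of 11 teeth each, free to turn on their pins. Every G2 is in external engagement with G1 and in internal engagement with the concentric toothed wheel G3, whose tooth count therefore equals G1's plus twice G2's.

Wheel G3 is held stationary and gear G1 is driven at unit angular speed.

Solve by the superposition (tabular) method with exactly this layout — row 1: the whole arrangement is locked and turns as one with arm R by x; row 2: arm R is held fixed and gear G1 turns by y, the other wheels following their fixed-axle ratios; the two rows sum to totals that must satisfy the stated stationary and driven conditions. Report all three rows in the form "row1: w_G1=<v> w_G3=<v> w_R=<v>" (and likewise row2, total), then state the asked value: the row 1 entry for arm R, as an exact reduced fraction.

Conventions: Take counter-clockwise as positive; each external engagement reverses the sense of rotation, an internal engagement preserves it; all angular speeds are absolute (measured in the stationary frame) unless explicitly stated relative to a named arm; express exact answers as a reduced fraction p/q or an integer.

row1: w_G1=25/72 w_G3=25/72 w_R=25/72
row2: w_G1=47/72 w_G3=-25/72 w_R=0
total: w_G1=1 w_G3=0 w_R=25/72
asked value: 25/72

topology: planetary set — G1 25T / G2 11T / G3 47T, arm = carrier (Willis)
superposition row 1 [locked train]: every member turns x
row 2 — arm fixed, fixed-axis ratios: sun y, ring −(25/47)·y, arm 0
boundary: total ω_ring = x − (25/47)·y = 0 and total ω_sun = x + y = 1  ⇒  y = 47/72, x = 25/72
row 2 ring = −(25/47)·47/72 = -25/72
totals (row 1 + row 2): sun 25/72 + 47/72 = 1, ring 25/72 + (-25/72) = 0, arm 25/72 + 0 = 25/72
asked cell (row1, arm) = 25/72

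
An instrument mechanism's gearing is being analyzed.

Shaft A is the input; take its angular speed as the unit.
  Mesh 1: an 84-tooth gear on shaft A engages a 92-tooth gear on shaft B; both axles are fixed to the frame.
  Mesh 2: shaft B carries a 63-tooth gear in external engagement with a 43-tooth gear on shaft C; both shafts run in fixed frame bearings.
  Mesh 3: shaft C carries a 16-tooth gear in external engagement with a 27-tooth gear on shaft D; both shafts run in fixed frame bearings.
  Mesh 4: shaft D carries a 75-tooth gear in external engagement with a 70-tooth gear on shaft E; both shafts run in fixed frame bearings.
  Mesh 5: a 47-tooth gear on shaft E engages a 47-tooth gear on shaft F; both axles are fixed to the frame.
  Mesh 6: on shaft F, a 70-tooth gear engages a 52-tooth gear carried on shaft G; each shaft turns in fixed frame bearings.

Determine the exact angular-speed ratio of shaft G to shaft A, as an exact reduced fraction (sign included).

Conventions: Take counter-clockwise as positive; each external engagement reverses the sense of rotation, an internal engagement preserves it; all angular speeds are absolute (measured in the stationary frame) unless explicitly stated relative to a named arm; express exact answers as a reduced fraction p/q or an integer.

class = fixed-axis compound train [6 meshes; 6 ratios multiply, 6 sense flips]
mesh 1 [84T→92T]: running ratio 21/23, sense −
mesh 2 [63T→43T]: running ratio 1323/989, sense +
mesh 3 [16T→27T]: running ratio 784/989, sense −
mesh 4 [75T→70T]: running ratio 840/989, sense +
mesh 5 [47T→47T]: running ratio 840/989, sense −
mesh 6 [70T→52T]: running ratio 14700/12857, sense +
ω_out/ω_in = 14700/12857

14700/12857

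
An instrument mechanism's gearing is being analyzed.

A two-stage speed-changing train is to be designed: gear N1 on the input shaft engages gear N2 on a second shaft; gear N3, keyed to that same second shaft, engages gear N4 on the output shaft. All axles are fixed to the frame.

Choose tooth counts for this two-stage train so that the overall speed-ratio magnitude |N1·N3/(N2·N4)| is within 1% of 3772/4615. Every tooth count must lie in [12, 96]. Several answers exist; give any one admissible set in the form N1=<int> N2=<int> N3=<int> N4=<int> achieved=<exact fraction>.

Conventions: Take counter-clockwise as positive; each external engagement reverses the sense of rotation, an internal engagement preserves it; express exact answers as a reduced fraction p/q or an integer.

N1=41 N2=65 N3=92 N4=71 achieved=3772/4615

2-stage fixed-axis compound train for ratio 3772/4615
target = 3772/4615 in lowest terms: an exact hit needs N1·N3 = k·3772 and N2·N4 = k·4615 for one integer k, every count in [12, 96]; additionally prefer no 1:1 stage (N1 ≠ N2, N3 ≠ N4)
k = 1: N1·N3 = 3772 = 41·92, N2·N4 = 4615 = 65·71
achieved = 41·92/(65·71) = 3772/4615; |achieved − target| = 0 ≤ 943/115375 ✓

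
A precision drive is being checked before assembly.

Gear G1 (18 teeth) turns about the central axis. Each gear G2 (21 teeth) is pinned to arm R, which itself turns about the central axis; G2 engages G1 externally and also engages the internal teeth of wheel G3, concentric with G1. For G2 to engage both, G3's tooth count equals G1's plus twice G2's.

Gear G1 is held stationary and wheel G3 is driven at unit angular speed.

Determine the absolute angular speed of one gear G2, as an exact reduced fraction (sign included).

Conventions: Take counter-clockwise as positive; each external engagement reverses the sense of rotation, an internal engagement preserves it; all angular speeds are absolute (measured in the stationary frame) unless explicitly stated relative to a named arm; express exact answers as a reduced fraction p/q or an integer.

planetary set (18T centre, 21T on arm, 60T internal) — Willis relation
ring teeth: 18 + 2·21 = 60
18(ω_sun−ω_arm) = −60(ω_ring−ω_arm),  ω_sun = 0, ω_ring = 1
18(0−ω_arm) = −60(1−ω_arm)  ⇒  78·ω_arm = 60  ⇒  ω_arm = 10/13
sun–planet mesh: 18·(0−10/13) = −21·(ω_p−ω_arm)  ⇒  ω_p−ω_arm = 60/91
ω_p = 10/13 + 60/91 = 10/7
exact speed ratio = 10/7

10/7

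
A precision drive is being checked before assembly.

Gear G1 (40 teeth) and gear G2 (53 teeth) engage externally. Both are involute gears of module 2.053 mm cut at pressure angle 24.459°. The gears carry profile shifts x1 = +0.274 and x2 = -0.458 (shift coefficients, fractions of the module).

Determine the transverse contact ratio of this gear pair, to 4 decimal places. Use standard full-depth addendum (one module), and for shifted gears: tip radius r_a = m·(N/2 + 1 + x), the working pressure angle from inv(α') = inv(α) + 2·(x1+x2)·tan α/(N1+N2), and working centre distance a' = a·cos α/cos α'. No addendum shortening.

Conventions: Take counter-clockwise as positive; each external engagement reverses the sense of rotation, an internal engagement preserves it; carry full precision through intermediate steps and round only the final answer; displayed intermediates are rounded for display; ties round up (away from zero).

recognized (one external pair, fixed centres): single-mesh tooth geometry, m = 2.053, N1 = 40, N2 = 53
base radii: r_b1 = 37.375185, r_b2 = 49.522120
tip radii: r_a1 = 43.675522, r_a2 = 55.517226
inv(α') = inv(24.459°) + 2·(+0.274-0.458)·tan α/(40+53) = 0.02617237  ⇒  α' = 23.94863°
a' = a·cos α / cos α' = 95.4645·cos 24.459°/cos 23.94863° = 95.083025
action lengths: √(r_a1²−r_b1²) = 22.597495, √(r_a2²−r_b2²) = 25.094263
base pitch p_b = π·m·cos α = 5.870880
CR = (22.597495 + 25.094263 − 95.083025·sin 23.94863°)/5.870880 = 1.549325
contact ratio ≈ 1.5493

1.5493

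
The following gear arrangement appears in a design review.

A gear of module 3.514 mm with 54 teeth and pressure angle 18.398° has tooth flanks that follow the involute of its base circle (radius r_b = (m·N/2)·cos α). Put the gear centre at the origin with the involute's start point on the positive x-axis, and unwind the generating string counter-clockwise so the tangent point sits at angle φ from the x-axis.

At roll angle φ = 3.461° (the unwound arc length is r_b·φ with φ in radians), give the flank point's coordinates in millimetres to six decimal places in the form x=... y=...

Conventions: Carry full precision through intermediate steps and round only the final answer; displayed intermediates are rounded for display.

single-mesh involute tooth geometry (54T wheel at module 3.514)
pitch radius r_p = m·N/2 = 3.514·54/2 = 94.878000
base radius r_b = r_p·cos α = 94.878000·cos 18.398° = 90.028504
roll angle φ = 3.461° = 0.06040585 rad
x = r_b·(cos φ + φ·sin φ) = 90.192605
y = r_b·(sin φ − φ·cos φ) = 0.006612

x=90.192605 y=0.006612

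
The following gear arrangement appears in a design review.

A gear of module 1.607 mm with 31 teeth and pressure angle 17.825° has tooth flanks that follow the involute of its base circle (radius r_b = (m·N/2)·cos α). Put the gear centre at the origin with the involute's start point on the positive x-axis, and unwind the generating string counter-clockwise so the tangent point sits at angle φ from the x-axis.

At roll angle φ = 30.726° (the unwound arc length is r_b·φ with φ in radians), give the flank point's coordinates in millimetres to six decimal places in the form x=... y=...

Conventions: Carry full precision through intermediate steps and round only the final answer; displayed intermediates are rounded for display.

x=26.881258 y=1.184323

recognized (one wheel, involute flank): single-mesh tooth geometry, m = 1.607, N = 31
pitch radius r_p = m·N/2 = 1.607·31/2 = 24.908500
base radius r_b = r_p·cos α = 24.908500·cos 17.825° = 23.712790
roll angle φ = 30.726° = 0.53626987 rad
x = r_b·(cos φ + φ·sin φ) = 26.881258
y = r_b·(sin φ − φ·cos φ) = 1.184323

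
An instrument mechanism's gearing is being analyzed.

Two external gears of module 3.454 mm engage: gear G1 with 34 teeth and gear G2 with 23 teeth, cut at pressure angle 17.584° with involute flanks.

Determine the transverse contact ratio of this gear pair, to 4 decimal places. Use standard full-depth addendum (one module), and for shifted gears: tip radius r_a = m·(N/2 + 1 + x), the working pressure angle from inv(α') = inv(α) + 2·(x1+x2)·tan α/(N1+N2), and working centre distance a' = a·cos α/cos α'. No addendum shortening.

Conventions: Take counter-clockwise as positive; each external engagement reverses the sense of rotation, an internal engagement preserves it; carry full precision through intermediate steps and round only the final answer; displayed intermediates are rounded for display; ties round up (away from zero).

recognized (one external pair, fixed centres): single-mesh tooth geometry, m = 3.454, N1 = 34, N2 = 23
base radii: r_b1 = 55.974405, r_b2 = 37.865039
tip radii: r_a1 = 62.172000, r_a2 = 43.175000
no profile shift: α' = α, a' = a
action lengths: √(r_a1²−r_b1²) = 27.059629, √(r_a2²−r_b2²) = 20.744142
base pitch p_b = π·m·cos α = 10.344046
CR = (27.059629 + 20.744142 − 98.439000·sin 17.58400°)/10.344046 = 1.746414
contact ratio ≈ 1.7464

1.7464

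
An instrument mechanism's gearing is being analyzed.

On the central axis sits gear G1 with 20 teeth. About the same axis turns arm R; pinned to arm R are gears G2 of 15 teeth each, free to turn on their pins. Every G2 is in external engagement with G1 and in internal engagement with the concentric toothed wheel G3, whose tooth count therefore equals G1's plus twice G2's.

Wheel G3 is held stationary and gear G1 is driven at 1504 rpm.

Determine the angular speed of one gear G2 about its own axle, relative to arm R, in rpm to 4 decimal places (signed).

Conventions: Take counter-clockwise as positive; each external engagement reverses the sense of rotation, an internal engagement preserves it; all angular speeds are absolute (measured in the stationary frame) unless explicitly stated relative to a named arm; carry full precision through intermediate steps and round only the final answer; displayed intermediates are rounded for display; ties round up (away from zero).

-1432.3810 rpm

topology: planetary set — G1 20T / G2 15T / G3 50T, arm = carrier (Willis)
normalise by the input: solve with ω_sun = 1, then scale by 1504 rpm
ring teeth: 20 + 2·15 = 50
20(ω_sun−ω_arm) = −50(ω_ring−ω_arm),  ω_ring = 0, ω_sun = 1
20(1−ω_arm) = −50(0−ω_arm)  ⇒  70·ω_arm = 20  ⇒  ω_arm = 2/7
sun–planet mesh: 20·(1−2/7) = −15·(ω_p−ω_arm)  ⇒  ω_p−ω_arm = -20/21
scale: ω_p−ω_arm = -20/21 × 1504 rpm = -1432.3810 rpm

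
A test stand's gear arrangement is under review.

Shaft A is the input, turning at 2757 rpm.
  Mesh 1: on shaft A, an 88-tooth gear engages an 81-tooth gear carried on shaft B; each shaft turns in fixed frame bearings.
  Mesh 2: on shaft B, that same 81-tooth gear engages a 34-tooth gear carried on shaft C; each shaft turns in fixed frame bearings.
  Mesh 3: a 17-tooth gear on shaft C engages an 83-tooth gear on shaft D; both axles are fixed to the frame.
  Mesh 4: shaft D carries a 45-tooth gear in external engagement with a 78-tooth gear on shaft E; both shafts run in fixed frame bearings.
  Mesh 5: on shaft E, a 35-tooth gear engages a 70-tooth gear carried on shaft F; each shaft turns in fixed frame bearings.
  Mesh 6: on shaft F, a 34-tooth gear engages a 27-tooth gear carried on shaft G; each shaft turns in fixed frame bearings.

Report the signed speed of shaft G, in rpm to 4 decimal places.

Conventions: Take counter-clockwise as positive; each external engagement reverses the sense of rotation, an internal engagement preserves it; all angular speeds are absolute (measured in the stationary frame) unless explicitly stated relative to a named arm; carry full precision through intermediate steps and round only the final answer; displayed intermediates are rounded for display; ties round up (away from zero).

class = fixed-axis compound train [6 meshes; 6 ratios multiply, 6 sense flips]
mesh 1 [88T→81T]: ω = 2757.0000×88/81 = 2995.2593 rpm, sense flips to −
mesh 2 [81T→34T]: ω = 2995.2593×81/34 = 7135.7647 rpm, sense flips to +
mesh 3 [17T→83T]: ω = 7135.7647×17/83 = 1461.5422 rpm, sense flips to −
mesh 4 [45T→78T]: ω = 1461.5422×45/78 = 843.1974 rpm, sense flips to +
mesh 5 [35T→70T]: ω = 843.1974×35/70 = 421.5987 rpm, sense flips to −
mesh 6 [34T→27T]: ω = 421.5987×34/27 = 530.9021 rpm, sense flips to +
signed output speed = +530.9021 rpm

+530.9021 rpm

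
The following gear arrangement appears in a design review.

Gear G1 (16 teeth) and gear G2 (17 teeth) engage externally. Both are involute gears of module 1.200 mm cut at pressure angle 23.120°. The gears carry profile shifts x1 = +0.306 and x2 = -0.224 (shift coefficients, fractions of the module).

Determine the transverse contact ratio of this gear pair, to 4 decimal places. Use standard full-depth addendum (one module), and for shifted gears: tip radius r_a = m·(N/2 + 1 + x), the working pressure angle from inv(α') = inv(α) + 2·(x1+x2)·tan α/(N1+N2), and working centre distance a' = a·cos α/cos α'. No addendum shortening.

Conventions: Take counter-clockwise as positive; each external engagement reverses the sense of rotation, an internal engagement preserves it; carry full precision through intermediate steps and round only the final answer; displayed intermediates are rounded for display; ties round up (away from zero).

1.3876

topology: single-mesh involute geometry — m = 1.200, 16T/17T pair
base radii: r_b1 = 8.828971, r_b2 = 9.380782
tip radii: r_a1 = 11.167200, r_a2 = 11.131200
inv(α') = inv(23.120°) + 2·(+0.306-0.224)·tan α/(16+17) = 0.02555046  ⇒  α' = 23.76645°
a' = a·cos α / cos α' = 19.8000·cos 23.120°/cos 23.76645° = 19.897111
action lengths: √(r_a1²−r_b1²) = 6.837809, √(r_a2²−r_b2²) = 5.992040
base pitch p_b = π·m·cos α = 3.467129
CR = (6.837809 + 5.992040 − 19.897111·sin 23.76645°)/3.467129 = 1.387639
contact ratio ≈ 1.3876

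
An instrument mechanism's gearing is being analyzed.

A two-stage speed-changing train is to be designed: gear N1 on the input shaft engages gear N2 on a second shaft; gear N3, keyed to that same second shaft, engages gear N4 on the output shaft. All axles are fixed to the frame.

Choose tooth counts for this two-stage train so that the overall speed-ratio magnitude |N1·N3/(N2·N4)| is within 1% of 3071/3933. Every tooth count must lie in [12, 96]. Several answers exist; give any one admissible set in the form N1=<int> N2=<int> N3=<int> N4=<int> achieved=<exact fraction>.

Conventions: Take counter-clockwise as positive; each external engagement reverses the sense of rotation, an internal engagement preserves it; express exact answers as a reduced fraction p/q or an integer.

2-stage fixed-axis compound train for ratio 3071/3933
target = 3071/3933 in lowest terms: an exact hit needs N1·N3 = k·3071 and N2·N4 = k·3933 for one integer k, every count in [12, 96]; additionally prefer no 1:1 stage (N1 ≠ N2, N3 ≠ N4)
k = 1: N1·N3 = 3071 = 37·83, N2·N4 = 3933 = 57·69
achieved = 37·83/(57·69) = 3071/3933; |achieved − target| = 0 ≤ 3071/393300 ✓

N1=37 N2=57 N3=83 N4=69 achieved=3071/3933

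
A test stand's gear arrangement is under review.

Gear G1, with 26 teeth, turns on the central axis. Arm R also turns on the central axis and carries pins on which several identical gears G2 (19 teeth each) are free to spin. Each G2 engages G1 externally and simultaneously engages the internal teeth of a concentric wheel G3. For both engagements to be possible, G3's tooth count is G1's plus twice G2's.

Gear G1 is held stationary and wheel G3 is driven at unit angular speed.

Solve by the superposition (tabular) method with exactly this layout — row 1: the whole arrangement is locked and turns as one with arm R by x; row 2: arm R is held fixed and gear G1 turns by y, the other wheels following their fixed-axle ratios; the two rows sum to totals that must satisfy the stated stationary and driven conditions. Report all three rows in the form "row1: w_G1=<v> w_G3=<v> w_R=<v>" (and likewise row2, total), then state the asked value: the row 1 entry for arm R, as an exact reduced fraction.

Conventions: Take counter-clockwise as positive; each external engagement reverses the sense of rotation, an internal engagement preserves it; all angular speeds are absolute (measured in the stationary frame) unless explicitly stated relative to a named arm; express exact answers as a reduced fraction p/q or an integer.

topology: planetary set — G1 26T / G2 19T / G3 64T, arm = carrier (Willis)
row 1: whole set turns with the arm by x
row 2 — arm fixed, fixed-axis ratios: sun y, ring −(26/64)·y, arm 0
boundary: total ω_sun = x + y = 0 and total ω_ring = x − (26/64)·y = 1  ⇒  y = -32/45, x = 32/45
row 2 ring = −(26/64)·(-32/45) = 13/45
totals (row 1 + row 2): sun 32/45 + (-32/45) = 0, ring 32/45 + 13/45 = 1, arm 32/45 + 0 = 32/45
asked cell (row1, arm) = 32/45

row1: w_G1=32/45 w_G3=32/45 w_R=32/45
row2: w_G1=-32/45 w_G3=13/45 w_R=0
total: w_G1=0 w_G3=1 w_R=32/45
asked value: 32/45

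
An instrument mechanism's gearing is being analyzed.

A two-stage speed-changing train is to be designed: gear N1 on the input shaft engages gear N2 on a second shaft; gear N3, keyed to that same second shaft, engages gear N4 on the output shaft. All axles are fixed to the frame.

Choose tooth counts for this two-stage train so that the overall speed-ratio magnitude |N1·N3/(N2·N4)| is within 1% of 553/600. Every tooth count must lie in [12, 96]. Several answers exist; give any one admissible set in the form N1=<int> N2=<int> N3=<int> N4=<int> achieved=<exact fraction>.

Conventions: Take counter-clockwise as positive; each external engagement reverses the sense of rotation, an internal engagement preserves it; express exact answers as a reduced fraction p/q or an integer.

N1=14 N2=15 N3=79 N4=80 achieved=553/600

2-stage fixed-axis compound train for ratio 553/600
target = 553/600 in lowest terms: an exact hit needs N1·N3 = k·553 and N2·N4 = k·600 for one integer k, every count in [12, 96]; additionally prefer no 1:1 stage (N1 ≠ N2, N3 ≠ N4)
k = 1: no 1:1-free in-range split of k·553 and k·600 into factor pairs; take k = 2
k = 2: N1·N3 = 1106 = 14·79, N2·N4 = 1200 = 15·80
achieved = 14·79/(15·80) = 553/600; |achieved − target| = 0 ≤ 553/60000 ✓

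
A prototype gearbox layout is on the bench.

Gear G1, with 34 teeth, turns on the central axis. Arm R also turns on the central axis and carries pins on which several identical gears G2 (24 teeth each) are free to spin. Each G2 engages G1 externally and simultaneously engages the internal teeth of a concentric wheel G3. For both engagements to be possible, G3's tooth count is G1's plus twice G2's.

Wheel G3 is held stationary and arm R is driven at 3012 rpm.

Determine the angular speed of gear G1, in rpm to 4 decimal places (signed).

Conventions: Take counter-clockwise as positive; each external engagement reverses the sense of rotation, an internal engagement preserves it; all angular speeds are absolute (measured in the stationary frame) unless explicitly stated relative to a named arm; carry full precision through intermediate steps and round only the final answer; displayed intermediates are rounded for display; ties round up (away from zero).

topology: planetary set — G1 34T / G2 24T / G3 82T, arm = carrier (Willis)
normalise by the input: solve with ω_arm = 1, then scale by 3012 rpm
ring teeth: 34 + 2·24 = 82
34(ω_sun−ω_arm) = −82(ω_ring−ω_arm),  ω_ring = 0, ω_arm = 1
ω_sun = 1 − (82/34)(0−1) = 58/17
scale: ω_sun = 58/17 × 3012 rpm = +10276.2353 rpm

+10276.2353 rpm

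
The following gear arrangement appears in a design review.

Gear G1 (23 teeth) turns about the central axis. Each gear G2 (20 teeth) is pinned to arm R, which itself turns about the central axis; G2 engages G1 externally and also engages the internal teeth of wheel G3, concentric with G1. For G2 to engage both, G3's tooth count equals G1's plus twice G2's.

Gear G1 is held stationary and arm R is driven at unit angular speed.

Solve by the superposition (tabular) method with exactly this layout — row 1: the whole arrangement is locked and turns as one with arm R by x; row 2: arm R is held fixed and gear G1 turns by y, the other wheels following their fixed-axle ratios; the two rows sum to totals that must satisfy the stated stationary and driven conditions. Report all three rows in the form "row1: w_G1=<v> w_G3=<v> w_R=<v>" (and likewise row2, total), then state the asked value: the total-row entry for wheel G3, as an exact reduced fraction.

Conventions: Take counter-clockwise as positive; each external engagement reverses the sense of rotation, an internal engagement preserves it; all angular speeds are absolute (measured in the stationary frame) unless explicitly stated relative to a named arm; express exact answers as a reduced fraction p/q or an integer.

recognized (axles ride arm R): planetary set, 23/20/63 teeth
row 1 — lock + rotate with arm: ω_sun = ω_ring = ω_arm = x
superposition row 2 [arm held]: sun y, ring −(23/63)·y, arm 0
boundary: total ω_sun = x + y = 0 and total ω_arm = x = 1  ⇒  y = -1, x = 1
row 2 ring = −(23/63)·(-1) = 23/63
totals (row 1 + row 2): sun 1 + (-1) = 0, ring 1 + 23/63 = 86/63, arm 1 + 0 = 1
asked cell (total, ring) = 86/63

row1: w_G1=1 w_G3=1 w_R=1
row2: w_G1=-1 w_G3=23/63 w_R=0
total: w_G1=0 w_G3=86/63 w_R=1
asked value: 86/63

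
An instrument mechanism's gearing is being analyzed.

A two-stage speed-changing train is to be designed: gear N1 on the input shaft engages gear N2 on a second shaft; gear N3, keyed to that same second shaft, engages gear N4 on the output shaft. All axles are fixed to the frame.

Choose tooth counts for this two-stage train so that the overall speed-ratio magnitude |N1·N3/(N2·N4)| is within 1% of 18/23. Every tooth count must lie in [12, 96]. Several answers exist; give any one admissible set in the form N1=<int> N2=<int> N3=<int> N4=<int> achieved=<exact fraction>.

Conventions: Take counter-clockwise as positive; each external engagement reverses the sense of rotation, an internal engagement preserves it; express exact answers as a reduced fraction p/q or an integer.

topology: fixed-axis compound train — 2 stages, target 18/23
target = 18/23 in lowest terms: an exact hit needs N1·N3 = k·18 and N2·N4 = k·23 for one integer k, every count in [12, 96]; additionally prefer no 1:1 stage (N1 ≠ N2, N3 ≠ N4)
k = 1…11: no 1:1-free in-range split of k·18 and k·23 into factor pairs; take k = 12
k = 12: N1·N3 = 216 = 12·18, N2·N4 = 276 = 23·12
achieved = 12·18/(23·12) = 18/23; |achieved − target| = 0 ≤ 9/1150 ✓

N1=12 N2=23 N3=18 N4=12 achieved=18/23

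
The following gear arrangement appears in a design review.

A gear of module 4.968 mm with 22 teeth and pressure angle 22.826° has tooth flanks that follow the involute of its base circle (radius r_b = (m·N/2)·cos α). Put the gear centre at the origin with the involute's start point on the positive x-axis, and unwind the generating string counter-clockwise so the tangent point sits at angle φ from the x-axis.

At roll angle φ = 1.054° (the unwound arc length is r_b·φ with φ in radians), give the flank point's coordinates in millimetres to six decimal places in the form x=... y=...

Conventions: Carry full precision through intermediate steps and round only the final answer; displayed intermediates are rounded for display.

x=50.376884 y=0.000105

single-mesh involute tooth geometry (22T wheel at module 4.968)
pitch radius r_p = m·N/2 = 4.968·22/2 = 54.648000
base radius r_b = r_p·cos α = 54.648000·cos 22.826° = 50.368363
roll angle φ = 1.054° = 0.01839577 rad
x = r_b·(cos φ + φ·sin φ) = 50.376884
y = r_b·(sin φ − φ·cos φ) = 0.000105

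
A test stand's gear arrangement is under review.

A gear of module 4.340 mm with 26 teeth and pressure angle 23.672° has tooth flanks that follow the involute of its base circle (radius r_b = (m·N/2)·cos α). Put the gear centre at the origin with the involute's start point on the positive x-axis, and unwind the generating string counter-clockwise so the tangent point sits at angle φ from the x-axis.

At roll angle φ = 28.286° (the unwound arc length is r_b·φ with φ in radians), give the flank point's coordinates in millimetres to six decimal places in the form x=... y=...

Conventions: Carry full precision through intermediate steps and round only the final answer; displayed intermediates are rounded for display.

recognized (one wheel, involute flank): single-mesh tooth geometry, m = 4.340, N = 26
pitch radius r_p = m·N/2 = 4.340·26/2 = 56.420000
base radius r_b = r_p·cos α = 56.420000·cos 23.672° = 51.672760
roll angle φ = 28.286° = 0.49368383 rad
x = r_b·(cos φ + φ·sin φ) = 57.591184
y = r_b·(sin φ − φ·cos φ) = 2.022391

x=57.591184 y=2.022391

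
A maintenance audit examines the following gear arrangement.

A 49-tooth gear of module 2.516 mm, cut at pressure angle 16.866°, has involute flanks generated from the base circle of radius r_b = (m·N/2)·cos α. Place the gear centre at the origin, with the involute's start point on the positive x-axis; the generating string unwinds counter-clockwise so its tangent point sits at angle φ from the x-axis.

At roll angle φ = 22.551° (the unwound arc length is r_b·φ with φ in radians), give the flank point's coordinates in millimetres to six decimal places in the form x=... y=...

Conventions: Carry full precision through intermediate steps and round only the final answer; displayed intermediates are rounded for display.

recognized (one wheel, involute flank): single-mesh tooth geometry, m = 2.516, N = 49
pitch radius r_p = m·N/2 = 2.516·49/2 = 61.642000
base radius r_b = r_p·cos α = 61.642000·cos 16.866° = 58.990526
roll angle φ = 22.551° = 0.39358920 rad
x = r_b·(cos φ + φ·sin φ) = 63.384271
y = r_b·(sin φ − φ·cos φ) = 1.180451

x=63.384271 y=1.180451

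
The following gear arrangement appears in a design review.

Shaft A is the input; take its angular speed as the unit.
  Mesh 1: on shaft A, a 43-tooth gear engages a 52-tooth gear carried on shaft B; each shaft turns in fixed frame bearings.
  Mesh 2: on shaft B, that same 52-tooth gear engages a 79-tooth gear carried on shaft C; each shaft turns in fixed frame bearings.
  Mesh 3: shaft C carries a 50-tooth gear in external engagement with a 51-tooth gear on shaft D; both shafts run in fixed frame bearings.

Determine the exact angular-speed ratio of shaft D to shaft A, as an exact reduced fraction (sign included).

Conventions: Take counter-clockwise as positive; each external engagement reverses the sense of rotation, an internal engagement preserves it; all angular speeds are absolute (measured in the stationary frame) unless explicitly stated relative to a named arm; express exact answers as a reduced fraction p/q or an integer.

class = fixed-axis compound train [3 meshes; 3 ratios multiply, 3 sense flips]
mesh 1 [43T→52T]: running ratio 43/52, sense −
mesh 2 [52T→79T]: running ratio 43/79, sense +
mesh 3 [50T→51T]: running ratio 2150/4029, sense −
ω_out/ω_in = -2150/4029

-2150/4029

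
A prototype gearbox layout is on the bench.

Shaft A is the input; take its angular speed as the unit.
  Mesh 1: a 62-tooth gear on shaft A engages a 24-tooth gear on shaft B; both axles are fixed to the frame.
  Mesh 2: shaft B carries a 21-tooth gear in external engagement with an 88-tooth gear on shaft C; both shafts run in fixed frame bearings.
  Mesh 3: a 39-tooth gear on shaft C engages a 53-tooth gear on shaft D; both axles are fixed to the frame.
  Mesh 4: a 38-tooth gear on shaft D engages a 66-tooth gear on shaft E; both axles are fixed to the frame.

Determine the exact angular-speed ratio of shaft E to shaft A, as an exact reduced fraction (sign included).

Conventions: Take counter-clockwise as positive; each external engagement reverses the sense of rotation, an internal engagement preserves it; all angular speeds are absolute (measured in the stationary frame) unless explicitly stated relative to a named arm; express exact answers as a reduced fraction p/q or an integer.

class = fixed-axis compound train [4 meshes; 4 ratios multiply, 4 sense flips]
mesh 1 [62T→24T]: running ratio 31/12, sense −
mesh 2 [21T→88T]: running ratio 217/352, sense +
mesh 3 [39T→53T]: running ratio 8463/18656, sense −
mesh 4 [38T→66T]: running ratio 53599/205216, sense +
ω_out/ω_in = 53599/205216

53599/205216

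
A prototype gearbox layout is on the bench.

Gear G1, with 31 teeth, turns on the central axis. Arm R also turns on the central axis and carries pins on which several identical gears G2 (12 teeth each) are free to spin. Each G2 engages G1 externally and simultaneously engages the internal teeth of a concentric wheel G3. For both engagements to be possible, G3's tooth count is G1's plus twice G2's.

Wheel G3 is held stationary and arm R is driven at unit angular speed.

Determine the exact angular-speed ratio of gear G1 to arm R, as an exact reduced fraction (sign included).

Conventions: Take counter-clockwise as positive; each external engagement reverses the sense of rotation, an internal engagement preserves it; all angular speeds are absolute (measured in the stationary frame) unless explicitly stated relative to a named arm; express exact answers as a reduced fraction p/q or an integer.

86/31

topology: planetary set — G1 31T / G2 12T / G3 55T, arm = carrier (Willis)
ring teeth: 31 + 2·12 = 55
31(ω_sun−ω_arm) = −55(ω_ring−ω_arm),  ω_ring = 0, ω_arm = 1
ω_sun = 1 − (55/31)(0−1) = 86/31
ω_out/ω_in = 86/31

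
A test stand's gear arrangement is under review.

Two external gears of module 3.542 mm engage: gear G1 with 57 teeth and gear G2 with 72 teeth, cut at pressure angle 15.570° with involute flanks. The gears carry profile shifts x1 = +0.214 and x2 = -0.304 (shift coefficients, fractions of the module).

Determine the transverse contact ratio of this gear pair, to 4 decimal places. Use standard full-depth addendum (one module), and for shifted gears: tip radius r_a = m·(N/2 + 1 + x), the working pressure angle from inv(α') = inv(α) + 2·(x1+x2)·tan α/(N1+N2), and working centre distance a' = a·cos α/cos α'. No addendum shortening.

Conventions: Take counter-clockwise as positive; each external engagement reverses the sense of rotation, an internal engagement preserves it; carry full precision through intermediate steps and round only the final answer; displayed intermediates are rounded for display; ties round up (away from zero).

2.1127

recognized (one external pair, fixed centres): single-mesh tooth geometry, m = 3.542, N1 = 57, N2 = 72
base radii: r_b1 = 97.242572, r_b2 = 122.832723
tip radii: r_a1 = 105.246988, r_a2 = 129.977232
inv(α') = inv(15.570°) + 2·(+0.214-0.304)·tan α/(57+72) = 0.00650412  ⇒  α' = 15.27734°
a' = a·cos α / cos α' = 228.4590·cos 15.570°/cos 15.27734° = 228.137280
action lengths: √(r_a1²−r_b1²) = 40.259292, √(r_a2²−r_b2²) = 42.499447
base pitch p_b = π·m·cos α = 10.719177
CR = (40.259292 + 42.499447 − 228.137280·sin 15.27734°)/10.719177 = 2.112707
contact ratio ≈ 2.1127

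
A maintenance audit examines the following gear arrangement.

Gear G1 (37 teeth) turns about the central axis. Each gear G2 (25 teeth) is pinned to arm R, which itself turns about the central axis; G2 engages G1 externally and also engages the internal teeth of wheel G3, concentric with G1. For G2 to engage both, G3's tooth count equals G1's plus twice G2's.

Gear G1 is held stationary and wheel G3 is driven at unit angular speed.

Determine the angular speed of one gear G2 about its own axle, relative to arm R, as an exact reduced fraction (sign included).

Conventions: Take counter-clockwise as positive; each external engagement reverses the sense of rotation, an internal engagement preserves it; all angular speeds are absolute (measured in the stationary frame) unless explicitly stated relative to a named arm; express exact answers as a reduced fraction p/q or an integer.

recognized (axles ride arm R): planetary set, 37/25/87 teeth
ring teeth: 37 + 2·25 = 87
37(ω_sun−ω_arm) = −87(ω_ring−ω_arm),  ω_sun = 0, ω_ring = 1
37(0−ω_arm) = −87(1−ω_arm)  ⇒  124·ω_arm = 87  ⇒  ω_arm = 87/124
sun–planet mesh: 37·(0−87/124) = −25·(ω_p−ω_arm)  ⇒  ω_p−ω_arm = 3219/3100
exact speed ratio = 3219/3100

3219/3100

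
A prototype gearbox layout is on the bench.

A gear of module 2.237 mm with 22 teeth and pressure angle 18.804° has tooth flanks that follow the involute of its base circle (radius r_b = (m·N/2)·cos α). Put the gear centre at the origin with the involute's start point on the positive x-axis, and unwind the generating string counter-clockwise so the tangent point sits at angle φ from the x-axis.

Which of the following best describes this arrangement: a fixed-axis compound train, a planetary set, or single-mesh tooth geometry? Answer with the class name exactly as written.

single-mesh tooth geometry

topology: single-mesh involute geometry — m = 2.237, N = 22
classification: single-mesh tooth geometry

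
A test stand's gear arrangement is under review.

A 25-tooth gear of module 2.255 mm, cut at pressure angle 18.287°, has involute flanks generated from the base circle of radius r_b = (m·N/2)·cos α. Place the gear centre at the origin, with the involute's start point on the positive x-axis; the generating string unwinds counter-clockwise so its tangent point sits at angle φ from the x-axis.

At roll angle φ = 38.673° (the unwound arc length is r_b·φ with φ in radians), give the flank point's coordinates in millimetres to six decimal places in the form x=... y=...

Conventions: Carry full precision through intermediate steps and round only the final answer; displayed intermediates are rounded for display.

x=32.183567 y=2.620403

single-mesh involute tooth geometry (25T wheel at module 2.255)
pitch radius r_p = m·N/2 = 2.255·25/2 = 28.187500
base radius r_b = r_p·cos α = 28.187500·cos 18.287° = 26.763938
roll angle φ = 38.673° = 0.67497118 rad
x = r_b·(cos φ + φ·sin φ) = 32.183567
y = r_b·(sin φ − φ·cos φ) = 2.620403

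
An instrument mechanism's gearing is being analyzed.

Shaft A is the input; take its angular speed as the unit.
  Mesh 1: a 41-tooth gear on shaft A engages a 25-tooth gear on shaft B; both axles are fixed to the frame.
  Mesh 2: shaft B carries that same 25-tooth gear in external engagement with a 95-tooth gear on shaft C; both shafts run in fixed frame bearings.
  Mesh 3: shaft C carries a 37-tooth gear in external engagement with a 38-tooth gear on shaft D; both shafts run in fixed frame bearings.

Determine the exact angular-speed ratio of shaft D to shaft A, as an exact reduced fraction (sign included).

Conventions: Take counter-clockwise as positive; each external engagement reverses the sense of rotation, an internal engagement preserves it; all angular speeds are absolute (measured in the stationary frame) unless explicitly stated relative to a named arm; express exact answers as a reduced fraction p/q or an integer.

class = fixed-axis compound train [3 meshes; 3 ratios multiply, 3 sense flips]
mesh 1 [41T→25T]: running ratio 41/25, sense −
mesh 2 [25T→95T]: running ratio 41/95, sense +
mesh 3 [37T→38T]: running ratio 1517/3610, sense −
ω_out/ω_in = -1517/3610

-1517/3610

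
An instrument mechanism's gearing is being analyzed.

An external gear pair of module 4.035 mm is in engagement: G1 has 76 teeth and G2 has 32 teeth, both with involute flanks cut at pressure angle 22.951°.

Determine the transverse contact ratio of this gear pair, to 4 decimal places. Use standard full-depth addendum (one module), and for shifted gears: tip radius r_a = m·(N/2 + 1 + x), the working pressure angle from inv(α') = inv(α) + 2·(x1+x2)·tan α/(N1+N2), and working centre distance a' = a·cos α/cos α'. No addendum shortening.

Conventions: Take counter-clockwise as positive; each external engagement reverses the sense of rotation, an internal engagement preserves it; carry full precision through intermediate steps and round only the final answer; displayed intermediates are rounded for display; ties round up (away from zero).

1.6057

single-mesh involute tooth geometry (76T engaging 32T at module 4.035)
base radii: r_b1 = 141.192194, r_b2 = 59.449345
tip radii: r_a1 = 157.365000, r_a2 = 68.595000
no profile shift: α' = α, a' = a
action lengths: √(r_a1²−r_b1²) = 69.487464, √(r_a2²−r_b2²) = 34.220599
base pitch p_b = π·m·cos α = 11.672852
CR = (69.487464 + 34.220599 − 217.890000·sin 22.95100°)/11.672852 = 1.605710
contact ratio ≈ 1.6057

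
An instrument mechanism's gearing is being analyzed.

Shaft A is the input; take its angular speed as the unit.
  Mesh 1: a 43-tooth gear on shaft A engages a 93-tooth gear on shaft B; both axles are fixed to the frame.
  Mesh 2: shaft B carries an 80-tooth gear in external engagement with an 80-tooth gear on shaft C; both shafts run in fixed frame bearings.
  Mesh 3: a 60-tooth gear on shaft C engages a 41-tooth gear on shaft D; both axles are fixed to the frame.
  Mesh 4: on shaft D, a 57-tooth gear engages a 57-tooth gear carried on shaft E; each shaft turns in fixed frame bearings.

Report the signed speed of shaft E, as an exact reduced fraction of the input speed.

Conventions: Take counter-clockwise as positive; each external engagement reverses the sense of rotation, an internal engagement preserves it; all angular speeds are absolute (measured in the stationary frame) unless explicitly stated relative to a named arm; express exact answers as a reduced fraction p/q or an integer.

4-mesh fixed-axis compound train (all bearings frame-fixed)
mesh 1 [43T→93T]: |ω|/ω_in = 1×43/93 = 43/93, sense flips to −
mesh 2 [80T→80T]: |ω|/ω_in = (43/93)×80/80 = 43/93, sense flips to +
mesh 3 [60T→41T]: |ω|/ω_in = (43/93)×60/41 = 860/1271, sense flips to −
mesh 4 [57T→57T]: |ω|/ω_in = (860/1271)×57/57 = 860/1271, sense flips to +
signed output speed (× input speed) = 860/1271

860/1271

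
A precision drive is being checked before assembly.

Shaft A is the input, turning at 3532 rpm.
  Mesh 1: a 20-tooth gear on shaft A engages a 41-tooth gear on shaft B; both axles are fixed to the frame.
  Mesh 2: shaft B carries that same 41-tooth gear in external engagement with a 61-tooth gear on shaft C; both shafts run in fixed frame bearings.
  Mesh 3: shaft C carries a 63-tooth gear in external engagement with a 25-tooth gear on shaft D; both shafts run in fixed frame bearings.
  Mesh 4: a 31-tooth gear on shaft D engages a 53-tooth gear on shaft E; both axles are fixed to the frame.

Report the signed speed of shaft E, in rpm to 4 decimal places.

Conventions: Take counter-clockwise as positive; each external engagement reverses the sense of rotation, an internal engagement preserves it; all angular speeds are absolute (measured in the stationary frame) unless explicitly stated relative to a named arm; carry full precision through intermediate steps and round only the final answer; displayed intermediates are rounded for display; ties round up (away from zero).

+1706.8966 rpm

recognized (5 fixed axles, 4 meshes): fixed-axis compound train
mesh 1 [20T→41T]: ω = 3532.0000×20/41 = 1722.9268 rpm, sense flips to −
mesh 2 [41T→61T]: ω = 1722.9268×41/61 = 1158.0328 rpm, sense flips to +
mesh 3 [63T→25T]: ω = 1158.0328×63/25 = 2918.2426 rpm, sense flips to −
mesh 4 [31T→53T]: ω = 2918.2426×31/53 = 1706.8966 rpm, sense flips to +
signed output speed = +1706.8966 rpm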